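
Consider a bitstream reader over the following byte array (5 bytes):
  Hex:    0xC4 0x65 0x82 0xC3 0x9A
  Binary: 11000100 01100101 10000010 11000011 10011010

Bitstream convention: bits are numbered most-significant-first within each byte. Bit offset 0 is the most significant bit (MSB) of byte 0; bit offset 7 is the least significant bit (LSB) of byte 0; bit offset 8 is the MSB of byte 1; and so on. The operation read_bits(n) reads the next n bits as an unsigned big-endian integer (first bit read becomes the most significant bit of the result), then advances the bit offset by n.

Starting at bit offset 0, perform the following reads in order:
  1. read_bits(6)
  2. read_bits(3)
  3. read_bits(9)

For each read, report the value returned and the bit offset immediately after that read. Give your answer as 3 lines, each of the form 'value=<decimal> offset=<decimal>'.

Answer: value=49 offset=6
value=0 offset=9
value=406 offset=18

Derivation:
Read 1: bits[0:6] width=6 -> value=49 (bin 110001); offset now 6 = byte 0 bit 6; 34 bits remain
Read 2: bits[6:9] width=3 -> value=0 (bin 000); offset now 9 = byte 1 bit 1; 31 bits remain
Read 3: bits[9:18] width=9 -> value=406 (bin 110010110); offset now 18 = byte 2 bit 2; 22 bits remain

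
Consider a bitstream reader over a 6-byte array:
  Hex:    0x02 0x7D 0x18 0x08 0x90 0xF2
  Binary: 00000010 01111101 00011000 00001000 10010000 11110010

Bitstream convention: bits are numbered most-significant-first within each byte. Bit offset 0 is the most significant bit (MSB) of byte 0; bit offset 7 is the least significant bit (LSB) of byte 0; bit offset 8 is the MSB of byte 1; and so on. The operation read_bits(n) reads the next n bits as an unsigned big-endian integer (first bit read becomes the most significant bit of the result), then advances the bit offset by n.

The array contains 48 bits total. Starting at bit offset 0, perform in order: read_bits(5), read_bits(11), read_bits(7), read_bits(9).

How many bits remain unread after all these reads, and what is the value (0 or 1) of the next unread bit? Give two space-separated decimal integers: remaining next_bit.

Answer: 16 1

Derivation:
Read 1: bits[0:5] width=5 -> value=0 (bin 00000); offset now 5 = byte 0 bit 5; 43 bits remain
Read 2: bits[5:16] width=11 -> value=637 (bin 01001111101); offset now 16 = byte 2 bit 0; 32 bits remain
Read 3: bits[16:23] width=7 -> value=12 (bin 0001100); offset now 23 = byte 2 bit 7; 25 bits remain
Read 4: bits[23:32] width=9 -> value=8 (bin 000001000); offset now 32 = byte 4 bit 0; 16 bits remain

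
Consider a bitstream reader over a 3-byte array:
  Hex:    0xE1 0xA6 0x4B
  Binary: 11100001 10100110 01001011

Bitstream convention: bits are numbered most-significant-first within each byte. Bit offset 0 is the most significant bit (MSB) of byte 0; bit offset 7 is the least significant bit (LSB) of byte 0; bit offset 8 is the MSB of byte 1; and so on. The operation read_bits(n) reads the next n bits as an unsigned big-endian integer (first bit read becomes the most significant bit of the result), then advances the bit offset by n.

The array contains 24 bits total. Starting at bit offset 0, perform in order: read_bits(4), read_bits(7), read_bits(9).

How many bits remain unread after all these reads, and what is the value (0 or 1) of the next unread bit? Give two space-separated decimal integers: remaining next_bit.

Read 1: bits[0:4] width=4 -> value=14 (bin 1110); offset now 4 = byte 0 bit 4; 20 bits remain
Read 2: bits[4:11] width=7 -> value=13 (bin 0001101); offset now 11 = byte 1 bit 3; 13 bits remain
Read 3: bits[11:20] width=9 -> value=100 (bin 001100100); offset now 20 = byte 2 bit 4; 4 bits remain

Answer: 4 1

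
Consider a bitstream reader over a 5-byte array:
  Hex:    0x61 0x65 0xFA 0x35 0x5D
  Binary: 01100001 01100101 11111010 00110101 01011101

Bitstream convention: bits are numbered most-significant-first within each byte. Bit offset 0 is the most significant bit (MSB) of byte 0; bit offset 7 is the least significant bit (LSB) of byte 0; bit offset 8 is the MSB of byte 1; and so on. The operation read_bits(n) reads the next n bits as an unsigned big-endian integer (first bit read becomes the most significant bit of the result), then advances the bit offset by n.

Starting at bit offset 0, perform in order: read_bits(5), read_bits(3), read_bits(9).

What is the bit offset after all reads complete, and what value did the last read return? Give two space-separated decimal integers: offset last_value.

Read 1: bits[0:5] width=5 -> value=12 (bin 01100); offset now 5 = byte 0 bit 5; 35 bits remain
Read 2: bits[5:8] width=3 -> value=1 (bin 001); offset now 8 = byte 1 bit 0; 32 bits remain
Read 3: bits[8:17] width=9 -> value=203 (bin 011001011); offset now 17 = byte 2 bit 1; 23 bits remain

Answer: 17 203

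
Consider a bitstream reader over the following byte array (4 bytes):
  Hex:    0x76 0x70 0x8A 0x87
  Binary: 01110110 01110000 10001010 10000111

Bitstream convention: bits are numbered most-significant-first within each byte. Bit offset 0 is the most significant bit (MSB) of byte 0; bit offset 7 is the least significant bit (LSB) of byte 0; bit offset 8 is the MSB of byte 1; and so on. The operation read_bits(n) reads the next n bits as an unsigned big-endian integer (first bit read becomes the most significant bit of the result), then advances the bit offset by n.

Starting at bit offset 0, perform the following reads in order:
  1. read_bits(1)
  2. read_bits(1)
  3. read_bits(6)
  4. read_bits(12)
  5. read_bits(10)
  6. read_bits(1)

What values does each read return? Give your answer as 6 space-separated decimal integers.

Answer: 0 1 54 1800 673 1

Derivation:
Read 1: bits[0:1] width=1 -> value=0 (bin 0); offset now 1 = byte 0 bit 1; 31 bits remain
Read 2: bits[1:2] width=1 -> value=1 (bin 1); offset now 2 = byte 0 bit 2; 30 bits remain
Read 3: bits[2:8] width=6 -> value=54 (bin 110110); offset now 8 = byte 1 bit 0; 24 bits remain
Read 4: bits[8:20] width=12 -> value=1800 (bin 011100001000); offset now 20 = byte 2 bit 4; 12 bits remain
Read 5: bits[20:30] width=10 -> value=673 (bin 1010100001); offset now 30 = byte 3 bit 6; 2 bits remain
Read 6: bits[30:31] width=1 -> value=1 (bin 1); offset now 31 = byte 3 bit 7; 1 bits remain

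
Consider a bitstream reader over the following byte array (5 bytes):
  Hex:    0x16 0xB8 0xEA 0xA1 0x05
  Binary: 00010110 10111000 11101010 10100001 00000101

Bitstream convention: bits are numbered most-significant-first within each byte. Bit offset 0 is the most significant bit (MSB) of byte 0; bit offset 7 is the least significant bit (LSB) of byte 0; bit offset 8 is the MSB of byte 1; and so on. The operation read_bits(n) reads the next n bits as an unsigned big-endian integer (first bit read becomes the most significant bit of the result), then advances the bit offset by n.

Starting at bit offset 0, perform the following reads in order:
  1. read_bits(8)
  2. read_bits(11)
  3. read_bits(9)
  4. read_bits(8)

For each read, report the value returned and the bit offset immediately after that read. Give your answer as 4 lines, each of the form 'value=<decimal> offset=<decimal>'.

Read 1: bits[0:8] width=8 -> value=22 (bin 00010110); offset now 8 = byte 1 bit 0; 32 bits remain
Read 2: bits[8:19] width=11 -> value=1479 (bin 10111000111); offset now 19 = byte 2 bit 3; 21 bits remain
Read 3: bits[19:28] width=9 -> value=170 (bin 010101010); offset now 28 = byte 3 bit 4; 12 bits remain
Read 4: bits[28:36] width=8 -> value=16 (bin 00010000); offset now 36 = byte 4 bit 4; 4 bits remain

Answer: value=22 offset=8
value=1479 offset=19
value=170 offset=28
value=16 offset=36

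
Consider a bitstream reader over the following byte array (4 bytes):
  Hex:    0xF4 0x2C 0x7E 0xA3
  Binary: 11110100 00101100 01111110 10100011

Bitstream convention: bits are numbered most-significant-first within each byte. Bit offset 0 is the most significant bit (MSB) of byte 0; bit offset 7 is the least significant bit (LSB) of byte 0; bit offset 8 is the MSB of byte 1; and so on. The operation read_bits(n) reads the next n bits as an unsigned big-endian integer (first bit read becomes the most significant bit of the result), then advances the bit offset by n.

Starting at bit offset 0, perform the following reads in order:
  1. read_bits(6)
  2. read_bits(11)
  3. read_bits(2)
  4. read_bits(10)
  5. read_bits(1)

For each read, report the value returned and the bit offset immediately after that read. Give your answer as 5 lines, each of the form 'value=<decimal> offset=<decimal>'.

Answer: value=61 offset=6
value=88 offset=17
value=3 offset=19
value=980 offset=29
value=0 offset=30

Derivation:
Read 1: bits[0:6] width=6 -> value=61 (bin 111101); offset now 6 = byte 0 bit 6; 26 bits remain
Read 2: bits[6:17] width=11 -> value=88 (bin 00001011000); offset now 17 = byte 2 bit 1; 15 bits remain
Read 3: bits[17:19] width=2 -> value=3 (bin 11); offset now 19 = byte 2 bit 3; 13 bits remain
Read 4: bits[19:29] width=10 -> value=980 (bin 1111010100); offset now 29 = byte 3 bit 5; 3 bits remain
Read 5: bits[29:30] width=1 -> value=0 (bin 0); offset now 30 = byte 3 bit 6; 2 bits remain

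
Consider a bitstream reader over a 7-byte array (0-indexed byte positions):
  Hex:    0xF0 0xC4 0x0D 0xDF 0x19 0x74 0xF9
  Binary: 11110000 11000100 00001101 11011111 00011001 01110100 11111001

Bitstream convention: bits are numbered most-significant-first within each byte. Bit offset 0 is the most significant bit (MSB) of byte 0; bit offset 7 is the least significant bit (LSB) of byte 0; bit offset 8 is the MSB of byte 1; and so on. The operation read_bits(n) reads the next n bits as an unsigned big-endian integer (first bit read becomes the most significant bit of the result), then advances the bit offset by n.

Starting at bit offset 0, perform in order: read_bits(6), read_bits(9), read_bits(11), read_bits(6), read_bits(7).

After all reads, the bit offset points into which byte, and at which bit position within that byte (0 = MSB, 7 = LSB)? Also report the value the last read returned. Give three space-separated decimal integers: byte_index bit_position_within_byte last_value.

Read 1: bits[0:6] width=6 -> value=60 (bin 111100); offset now 6 = byte 0 bit 6; 50 bits remain
Read 2: bits[6:15] width=9 -> value=98 (bin 001100010); offset now 15 = byte 1 bit 7; 41 bits remain
Read 3: bits[15:26] width=11 -> value=55 (bin 00000110111); offset now 26 = byte 3 bit 2; 30 bits remain
Read 4: bits[26:32] width=6 -> value=31 (bin 011111); offset now 32 = byte 4 bit 0; 24 bits remain
Read 5: bits[32:39] width=7 -> value=12 (bin 0001100); offset now 39 = byte 4 bit 7; 17 bits remain

Answer: 4 7 12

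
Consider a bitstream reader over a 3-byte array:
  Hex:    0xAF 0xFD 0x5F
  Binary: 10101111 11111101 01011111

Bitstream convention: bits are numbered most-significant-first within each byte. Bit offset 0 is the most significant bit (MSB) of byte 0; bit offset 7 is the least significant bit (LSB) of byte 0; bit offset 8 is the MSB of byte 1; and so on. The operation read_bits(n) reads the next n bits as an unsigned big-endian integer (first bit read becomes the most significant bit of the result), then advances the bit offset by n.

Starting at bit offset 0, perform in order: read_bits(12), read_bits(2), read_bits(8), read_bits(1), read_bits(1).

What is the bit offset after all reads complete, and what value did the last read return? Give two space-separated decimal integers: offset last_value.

Answer: 24 1

Derivation:
Read 1: bits[0:12] width=12 -> value=2815 (bin 101011111111); offset now 12 = byte 1 bit 4; 12 bits remain
Read 2: bits[12:14] width=2 -> value=3 (bin 11); offset now 14 = byte 1 bit 6; 10 bits remain
Read 3: bits[14:22] width=8 -> value=87 (bin 01010111); offset now 22 = byte 2 bit 6; 2 bits remain
Read 4: bits[22:23] width=1 -> value=1 (bin 1); offset now 23 = byte 2 bit 7; 1 bits remain
Read 5: bits[23:24] width=1 -> value=1 (bin 1); offset now 24 = byte 3 bit 0; 0 bits remain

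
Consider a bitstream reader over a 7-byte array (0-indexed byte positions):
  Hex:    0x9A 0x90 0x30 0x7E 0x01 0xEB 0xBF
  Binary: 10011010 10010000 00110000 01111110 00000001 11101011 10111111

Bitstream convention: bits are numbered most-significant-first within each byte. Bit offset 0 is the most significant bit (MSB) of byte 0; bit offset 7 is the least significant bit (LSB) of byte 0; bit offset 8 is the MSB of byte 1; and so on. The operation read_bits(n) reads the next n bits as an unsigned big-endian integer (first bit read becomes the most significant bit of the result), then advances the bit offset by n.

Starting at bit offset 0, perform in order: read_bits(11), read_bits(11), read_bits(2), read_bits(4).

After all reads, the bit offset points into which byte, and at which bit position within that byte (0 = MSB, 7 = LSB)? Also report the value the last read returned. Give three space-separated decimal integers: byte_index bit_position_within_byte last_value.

Answer: 3 4 7

Derivation:
Read 1: bits[0:11] width=11 -> value=1236 (bin 10011010100); offset now 11 = byte 1 bit 3; 45 bits remain
Read 2: bits[11:22] width=11 -> value=1036 (bin 10000001100); offset now 22 = byte 2 bit 6; 34 bits remain
Read 3: bits[22:24] width=2 -> value=0 (bin 00); offset now 24 = byte 3 bit 0; 32 bits remain
Read 4: bits[24:28] width=4 -> value=7 (bin 0111); offset now 28 = byte 3 bit 4; 28 bits remain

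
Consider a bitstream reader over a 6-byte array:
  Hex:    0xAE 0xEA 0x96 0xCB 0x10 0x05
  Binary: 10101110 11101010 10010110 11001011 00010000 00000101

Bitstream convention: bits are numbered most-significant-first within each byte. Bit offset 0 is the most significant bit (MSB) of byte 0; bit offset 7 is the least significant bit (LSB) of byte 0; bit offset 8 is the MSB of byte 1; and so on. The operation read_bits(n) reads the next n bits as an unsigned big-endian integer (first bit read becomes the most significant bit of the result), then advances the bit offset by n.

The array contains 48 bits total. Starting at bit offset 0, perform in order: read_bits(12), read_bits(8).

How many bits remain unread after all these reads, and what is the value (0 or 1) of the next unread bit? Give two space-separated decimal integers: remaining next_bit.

Read 1: bits[0:12] width=12 -> value=2798 (bin 101011101110); offset now 12 = byte 1 bit 4; 36 bits remain
Read 2: bits[12:20] width=8 -> value=169 (bin 10101001); offset now 20 = byte 2 bit 4; 28 bits remain

Answer: 28 0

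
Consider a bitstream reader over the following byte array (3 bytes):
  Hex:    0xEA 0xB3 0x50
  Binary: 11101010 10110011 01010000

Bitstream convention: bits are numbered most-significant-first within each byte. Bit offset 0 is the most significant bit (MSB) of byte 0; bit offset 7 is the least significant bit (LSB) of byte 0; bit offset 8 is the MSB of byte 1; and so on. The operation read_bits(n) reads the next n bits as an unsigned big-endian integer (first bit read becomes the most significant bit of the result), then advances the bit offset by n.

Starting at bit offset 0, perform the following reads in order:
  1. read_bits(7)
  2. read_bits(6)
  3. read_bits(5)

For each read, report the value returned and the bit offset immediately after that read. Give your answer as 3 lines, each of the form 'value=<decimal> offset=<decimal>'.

Read 1: bits[0:7] width=7 -> value=117 (bin 1110101); offset now 7 = byte 0 bit 7; 17 bits remain
Read 2: bits[7:13] width=6 -> value=22 (bin 010110); offset now 13 = byte 1 bit 5; 11 bits remain
Read 3: bits[13:18] width=5 -> value=13 (bin 01101); offset now 18 = byte 2 bit 2; 6 bits remain

Answer: value=117 offset=7
value=22 offset=13
value=13 offset=18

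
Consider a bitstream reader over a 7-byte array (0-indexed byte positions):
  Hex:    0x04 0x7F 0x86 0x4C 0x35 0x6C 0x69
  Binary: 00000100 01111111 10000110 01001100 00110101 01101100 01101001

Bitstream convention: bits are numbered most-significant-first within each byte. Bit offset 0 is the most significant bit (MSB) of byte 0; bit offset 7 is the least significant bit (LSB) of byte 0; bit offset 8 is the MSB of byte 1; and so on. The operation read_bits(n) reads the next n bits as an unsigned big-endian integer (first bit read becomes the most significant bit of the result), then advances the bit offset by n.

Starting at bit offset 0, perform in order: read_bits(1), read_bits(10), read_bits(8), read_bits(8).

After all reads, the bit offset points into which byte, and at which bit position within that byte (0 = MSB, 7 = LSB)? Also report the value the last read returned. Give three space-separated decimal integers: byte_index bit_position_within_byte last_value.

Read 1: bits[0:1] width=1 -> value=0 (bin 0); offset now 1 = byte 0 bit 1; 55 bits remain
Read 2: bits[1:11] width=10 -> value=35 (bin 0000100011); offset now 11 = byte 1 bit 3; 45 bits remain
Read 3: bits[11:19] width=8 -> value=252 (bin 11111100); offset now 19 = byte 2 bit 3; 37 bits remain
Read 4: bits[19:27] width=8 -> value=50 (bin 00110010); offset now 27 = byte 3 bit 3; 29 bits remain

Answer: 3 3 50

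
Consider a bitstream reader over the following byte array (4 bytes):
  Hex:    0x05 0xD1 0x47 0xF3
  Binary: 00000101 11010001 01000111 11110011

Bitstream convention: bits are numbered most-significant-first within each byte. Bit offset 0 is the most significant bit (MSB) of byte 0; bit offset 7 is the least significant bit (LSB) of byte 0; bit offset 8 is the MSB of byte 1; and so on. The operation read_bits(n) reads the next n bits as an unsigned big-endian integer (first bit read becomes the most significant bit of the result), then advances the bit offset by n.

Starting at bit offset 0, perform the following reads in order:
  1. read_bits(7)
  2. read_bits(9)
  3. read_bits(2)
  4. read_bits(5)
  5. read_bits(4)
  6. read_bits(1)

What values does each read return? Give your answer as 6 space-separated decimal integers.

Answer: 2 465 1 3 15 1

Derivation:
Read 1: bits[0:7] width=7 -> value=2 (bin 0000010); offset now 7 = byte 0 bit 7; 25 bits remain
Read 2: bits[7:16] width=9 -> value=465 (bin 111010001); offset now 16 = byte 2 bit 0; 16 bits remain
Read 3: bits[16:18] width=2 -> value=1 (bin 01); offset now 18 = byte 2 bit 2; 14 bits remain
Read 4: bits[18:23] width=5 -> value=3 (bin 00011); offset now 23 = byte 2 bit 7; 9 bits remain
Read 5: bits[23:27] width=4 -> value=15 (bin 1111); offset now 27 = byte 3 bit 3; 5 bits remain
Read 6: bits[27:28] width=1 -> value=1 (bin 1); offset now 28 = byte 3 bit 4; 4 bits remain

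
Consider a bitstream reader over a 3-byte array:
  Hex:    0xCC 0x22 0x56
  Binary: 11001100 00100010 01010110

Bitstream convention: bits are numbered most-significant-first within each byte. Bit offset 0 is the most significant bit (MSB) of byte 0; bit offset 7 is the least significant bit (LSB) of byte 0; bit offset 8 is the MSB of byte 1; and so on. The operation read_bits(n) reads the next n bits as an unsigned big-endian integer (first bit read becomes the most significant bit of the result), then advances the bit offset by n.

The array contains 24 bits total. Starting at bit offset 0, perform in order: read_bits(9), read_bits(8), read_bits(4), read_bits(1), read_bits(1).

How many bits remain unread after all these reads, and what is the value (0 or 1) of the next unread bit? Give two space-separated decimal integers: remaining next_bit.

Answer: 1 0

Derivation:
Read 1: bits[0:9] width=9 -> value=408 (bin 110011000); offset now 9 = byte 1 bit 1; 15 bits remain
Read 2: bits[9:17] width=8 -> value=68 (bin 01000100); offset now 17 = byte 2 bit 1; 7 bits remain
Read 3: bits[17:21] width=4 -> value=10 (bin 1010); offset now 21 = byte 2 bit 5; 3 bits remain
Read 4: bits[21:22] width=1 -> value=1 (bin 1); offset now 22 = byte 2 bit 6; 2 bits remain
Read 5: bits[22:23] width=1 -> value=1 (bin 1); offset now 23 = byte 2 bit 7; 1 bits remain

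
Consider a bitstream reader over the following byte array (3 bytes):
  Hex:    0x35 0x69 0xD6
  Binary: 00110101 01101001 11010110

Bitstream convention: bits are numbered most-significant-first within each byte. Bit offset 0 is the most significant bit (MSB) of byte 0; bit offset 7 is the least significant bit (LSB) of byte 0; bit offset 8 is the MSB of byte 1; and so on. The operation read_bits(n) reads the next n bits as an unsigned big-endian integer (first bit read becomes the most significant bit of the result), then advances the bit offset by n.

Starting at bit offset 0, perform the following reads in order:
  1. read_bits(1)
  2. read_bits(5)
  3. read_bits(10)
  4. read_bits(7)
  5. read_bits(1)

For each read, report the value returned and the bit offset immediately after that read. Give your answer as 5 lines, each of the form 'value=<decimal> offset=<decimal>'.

Read 1: bits[0:1] width=1 -> value=0 (bin 0); offset now 1 = byte 0 bit 1; 23 bits remain
Read 2: bits[1:6] width=5 -> value=13 (bin 01101); offset now 6 = byte 0 bit 6; 18 bits remain
Read 3: bits[6:16] width=10 -> value=361 (bin 0101101001); offset now 16 = byte 2 bit 0; 8 bits remain
Read 4: bits[16:23] width=7 -> value=107 (bin 1101011); offset now 23 = byte 2 bit 7; 1 bits remain
Read 5: bits[23:24] width=1 -> value=0 (bin 0); offset now 24 = byte 3 bit 0; 0 bits remain

Answer: value=0 offset=1
value=13 offset=6
value=361 offset=16
value=107 offset=23
value=0 offset=24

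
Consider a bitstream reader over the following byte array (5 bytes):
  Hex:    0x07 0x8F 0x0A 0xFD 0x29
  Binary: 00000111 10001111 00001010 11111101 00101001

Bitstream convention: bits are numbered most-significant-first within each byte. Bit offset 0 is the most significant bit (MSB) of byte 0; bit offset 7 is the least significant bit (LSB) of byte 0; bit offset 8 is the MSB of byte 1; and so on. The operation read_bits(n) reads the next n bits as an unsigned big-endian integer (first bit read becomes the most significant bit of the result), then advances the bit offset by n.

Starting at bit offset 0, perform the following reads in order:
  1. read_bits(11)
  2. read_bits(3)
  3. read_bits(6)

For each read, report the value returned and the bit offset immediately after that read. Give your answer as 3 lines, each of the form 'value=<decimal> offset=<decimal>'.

Answer: value=60 offset=11
value=3 offset=14
value=48 offset=20

Derivation:
Read 1: bits[0:11] width=11 -> value=60 (bin 00000111100); offset now 11 = byte 1 bit 3; 29 bits remain
Read 2: bits[11:14] width=3 -> value=3 (bin 011); offset now 14 = byte 1 bit 6; 26 bits remain
Read 3: bits[14:20] width=6 -> value=48 (bin 110000); offset now 20 = byte 2 bit 4; 20 bits remain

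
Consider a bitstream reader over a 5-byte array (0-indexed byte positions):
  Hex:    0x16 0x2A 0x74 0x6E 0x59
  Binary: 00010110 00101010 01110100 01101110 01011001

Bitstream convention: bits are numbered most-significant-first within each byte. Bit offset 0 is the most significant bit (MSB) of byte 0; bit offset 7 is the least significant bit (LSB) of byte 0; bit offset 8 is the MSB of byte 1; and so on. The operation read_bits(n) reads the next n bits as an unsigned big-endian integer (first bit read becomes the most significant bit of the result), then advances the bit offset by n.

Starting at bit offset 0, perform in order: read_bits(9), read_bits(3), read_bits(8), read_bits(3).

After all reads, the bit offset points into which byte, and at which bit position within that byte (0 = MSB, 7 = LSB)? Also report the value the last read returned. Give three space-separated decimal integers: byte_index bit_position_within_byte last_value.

Answer: 2 7 2

Derivation:
Read 1: bits[0:9] width=9 -> value=44 (bin 000101100); offset now 9 = byte 1 bit 1; 31 bits remain
Read 2: bits[9:12] width=3 -> value=2 (bin 010); offset now 12 = byte 1 bit 4; 28 bits remain
Read 3: bits[12:20] width=8 -> value=167 (bin 10100111); offset now 20 = byte 2 bit 4; 20 bits remain
Read 4: bits[20:23] width=3 -> value=2 (bin 010); offset now 23 = byte 2 bit 7; 17 bits remain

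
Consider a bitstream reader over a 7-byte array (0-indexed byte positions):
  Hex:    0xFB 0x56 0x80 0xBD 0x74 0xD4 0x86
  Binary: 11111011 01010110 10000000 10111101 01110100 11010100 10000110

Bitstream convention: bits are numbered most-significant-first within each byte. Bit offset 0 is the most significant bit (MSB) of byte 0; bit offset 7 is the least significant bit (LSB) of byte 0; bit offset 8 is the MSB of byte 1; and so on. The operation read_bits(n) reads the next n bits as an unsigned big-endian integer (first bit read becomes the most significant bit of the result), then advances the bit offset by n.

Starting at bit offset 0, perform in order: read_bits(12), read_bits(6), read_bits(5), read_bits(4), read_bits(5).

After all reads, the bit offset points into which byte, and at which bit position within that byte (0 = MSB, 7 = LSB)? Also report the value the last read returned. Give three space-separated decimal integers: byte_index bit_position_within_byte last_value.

Answer: 4 0 29

Derivation:
Read 1: bits[0:12] width=12 -> value=4021 (bin 111110110101); offset now 12 = byte 1 bit 4; 44 bits remain
Read 2: bits[12:18] width=6 -> value=26 (bin 011010); offset now 18 = byte 2 bit 2; 38 bits remain
Read 3: bits[18:23] width=5 -> value=0 (bin 00000); offset now 23 = byte 2 bit 7; 33 bits remain
Read 4: bits[23:27] width=4 -> value=5 (bin 0101); offset now 27 = byte 3 bit 3; 29 bits remain
Read 5: bits[27:32] width=5 -> value=29 (bin 11101); offset now 32 = byte 4 bit 0; 24 bits remain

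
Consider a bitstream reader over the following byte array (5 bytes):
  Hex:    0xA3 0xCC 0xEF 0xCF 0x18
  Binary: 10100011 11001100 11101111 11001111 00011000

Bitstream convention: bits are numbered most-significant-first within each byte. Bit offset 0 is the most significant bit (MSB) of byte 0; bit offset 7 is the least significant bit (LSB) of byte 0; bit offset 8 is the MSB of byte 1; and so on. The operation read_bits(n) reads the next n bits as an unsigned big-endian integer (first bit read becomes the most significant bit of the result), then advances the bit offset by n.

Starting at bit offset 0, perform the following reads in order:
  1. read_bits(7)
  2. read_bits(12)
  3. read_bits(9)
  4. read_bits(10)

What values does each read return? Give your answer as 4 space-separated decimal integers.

Answer: 81 3687 252 966

Derivation:
Read 1: bits[0:7] width=7 -> value=81 (bin 1010001); offset now 7 = byte 0 bit 7; 33 bits remain
Read 2: bits[7:19] width=12 -> value=3687 (bin 111001100111); offset now 19 = byte 2 bit 3; 21 bits remain
Read 3: bits[19:28] width=9 -> value=252 (bin 011111100); offset now 28 = byte 3 bit 4; 12 bits remain
Read 4: bits[28:38] width=10 -> value=966 (bin 1111000110); offset now 38 = byte 4 bit 6; 2 bits remain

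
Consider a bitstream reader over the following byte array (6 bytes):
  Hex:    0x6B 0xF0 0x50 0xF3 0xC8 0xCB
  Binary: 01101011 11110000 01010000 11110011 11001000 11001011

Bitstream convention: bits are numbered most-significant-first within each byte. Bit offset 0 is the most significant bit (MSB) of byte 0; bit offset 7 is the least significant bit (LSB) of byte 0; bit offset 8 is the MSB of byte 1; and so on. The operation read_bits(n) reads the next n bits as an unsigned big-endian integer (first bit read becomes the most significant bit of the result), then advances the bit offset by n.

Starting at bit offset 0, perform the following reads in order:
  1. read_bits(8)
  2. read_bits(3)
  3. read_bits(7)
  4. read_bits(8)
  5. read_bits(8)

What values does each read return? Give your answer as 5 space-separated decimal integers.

Read 1: bits[0:8] width=8 -> value=107 (bin 01101011); offset now 8 = byte 1 bit 0; 40 bits remain
Read 2: bits[8:11] width=3 -> value=7 (bin 111); offset now 11 = byte 1 bit 3; 37 bits remain
Read 3: bits[11:18] width=7 -> value=65 (bin 1000001); offset now 18 = byte 2 bit 2; 30 bits remain
Read 4: bits[18:26] width=8 -> value=67 (bin 01000011); offset now 26 = byte 3 bit 2; 22 bits remain
Read 5: bits[26:34] width=8 -> value=207 (bin 11001111); offset now 34 = byte 4 bit 2; 14 bits remain

Answer: 107 7 65 67 207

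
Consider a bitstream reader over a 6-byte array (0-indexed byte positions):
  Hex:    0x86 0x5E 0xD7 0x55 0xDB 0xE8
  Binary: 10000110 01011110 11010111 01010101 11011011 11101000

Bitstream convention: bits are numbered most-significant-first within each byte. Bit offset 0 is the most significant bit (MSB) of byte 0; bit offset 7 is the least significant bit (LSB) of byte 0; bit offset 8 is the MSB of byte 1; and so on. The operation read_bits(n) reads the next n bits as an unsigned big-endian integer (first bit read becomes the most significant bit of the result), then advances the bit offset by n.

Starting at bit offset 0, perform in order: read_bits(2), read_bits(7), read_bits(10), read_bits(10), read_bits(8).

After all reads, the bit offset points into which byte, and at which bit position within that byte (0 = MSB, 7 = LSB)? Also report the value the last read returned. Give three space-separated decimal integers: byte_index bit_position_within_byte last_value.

Answer: 4 5 187

Derivation:
Read 1: bits[0:2] width=2 -> value=2 (bin 10); offset now 2 = byte 0 bit 2; 46 bits remain
Read 2: bits[2:9] width=7 -> value=12 (bin 0001100); offset now 9 = byte 1 bit 1; 39 bits remain
Read 3: bits[9:19] width=10 -> value=758 (bin 1011110110); offset now 19 = byte 2 bit 3; 29 bits remain
Read 4: bits[19:29] width=10 -> value=746 (bin 1011101010); offset now 29 = byte 3 bit 5; 19 bits remain
Read 5: bits[29:37] width=8 -> value=187 (bin 10111011); offset now 37 = byte 4 bit 5; 11 bits remain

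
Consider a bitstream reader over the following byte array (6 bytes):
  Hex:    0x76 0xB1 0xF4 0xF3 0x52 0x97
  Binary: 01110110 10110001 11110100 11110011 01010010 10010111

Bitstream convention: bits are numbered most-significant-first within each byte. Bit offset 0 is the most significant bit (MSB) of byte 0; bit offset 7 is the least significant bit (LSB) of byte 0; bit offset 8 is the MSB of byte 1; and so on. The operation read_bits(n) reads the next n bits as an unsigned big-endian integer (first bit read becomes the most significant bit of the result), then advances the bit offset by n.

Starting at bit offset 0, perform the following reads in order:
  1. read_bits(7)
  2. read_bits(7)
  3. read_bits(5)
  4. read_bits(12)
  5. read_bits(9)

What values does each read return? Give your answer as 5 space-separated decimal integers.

Read 1: bits[0:7] width=7 -> value=59 (bin 0111011); offset now 7 = byte 0 bit 7; 41 bits remain
Read 2: bits[7:14] width=7 -> value=44 (bin 0101100); offset now 14 = byte 1 bit 6; 34 bits remain
Read 3: bits[14:19] width=5 -> value=15 (bin 01111); offset now 19 = byte 2 bit 3; 29 bits remain
Read 4: bits[19:31] width=12 -> value=2681 (bin 101001111001); offset now 31 = byte 3 bit 7; 17 bits remain
Read 5: bits[31:40] width=9 -> value=338 (bin 101010010); offset now 40 = byte 5 bit 0; 8 bits remain

Answer: 59 44 15 2681 338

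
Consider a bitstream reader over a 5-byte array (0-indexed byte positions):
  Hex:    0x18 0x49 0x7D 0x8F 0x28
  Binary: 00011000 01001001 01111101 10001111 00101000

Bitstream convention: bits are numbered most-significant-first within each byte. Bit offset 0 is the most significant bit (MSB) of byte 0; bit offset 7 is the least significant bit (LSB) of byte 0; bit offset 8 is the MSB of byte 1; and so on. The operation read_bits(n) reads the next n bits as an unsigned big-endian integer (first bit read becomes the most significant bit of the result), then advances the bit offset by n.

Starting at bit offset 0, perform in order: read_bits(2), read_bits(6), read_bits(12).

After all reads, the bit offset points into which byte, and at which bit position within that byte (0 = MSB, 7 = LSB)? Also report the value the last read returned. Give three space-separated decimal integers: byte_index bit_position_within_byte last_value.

Read 1: bits[0:2] width=2 -> value=0 (bin 00); offset now 2 = byte 0 bit 2; 38 bits remain
Read 2: bits[2:8] width=6 -> value=24 (bin 011000); offset now 8 = byte 1 bit 0; 32 bits remain
Read 3: bits[8:20] width=12 -> value=1175 (bin 010010010111); offset now 20 = byte 2 bit 4; 20 bits remain

Answer: 2 4 1175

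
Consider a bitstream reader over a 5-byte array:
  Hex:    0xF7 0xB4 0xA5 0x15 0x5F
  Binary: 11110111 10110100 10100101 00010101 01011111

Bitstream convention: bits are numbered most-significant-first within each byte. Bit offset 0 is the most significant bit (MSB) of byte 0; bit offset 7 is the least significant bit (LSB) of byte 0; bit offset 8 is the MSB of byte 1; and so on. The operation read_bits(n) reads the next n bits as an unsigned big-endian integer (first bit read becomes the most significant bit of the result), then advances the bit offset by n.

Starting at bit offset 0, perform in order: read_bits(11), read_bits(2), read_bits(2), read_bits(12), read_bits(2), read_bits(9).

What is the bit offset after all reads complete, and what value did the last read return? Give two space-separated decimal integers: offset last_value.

Answer: 38 343

Derivation:
Read 1: bits[0:11] width=11 -> value=1981 (bin 11110111101); offset now 11 = byte 1 bit 3; 29 bits remain
Read 2: bits[11:13] width=2 -> value=2 (bin 10); offset now 13 = byte 1 bit 5; 27 bits remain
Read 3: bits[13:15] width=2 -> value=2 (bin 10); offset now 15 = byte 1 bit 7; 25 bits remain
Read 4: bits[15:27] width=12 -> value=1320 (bin 010100101000); offset now 27 = byte 3 bit 3; 13 bits remain
Read 5: bits[27:29] width=2 -> value=2 (bin 10); offset now 29 = byte 3 bit 5; 11 bits remain
Read 6: bits[29:38] width=9 -> value=343 (bin 101010111); offset now 38 = byte 4 bit 6; 2 bits remain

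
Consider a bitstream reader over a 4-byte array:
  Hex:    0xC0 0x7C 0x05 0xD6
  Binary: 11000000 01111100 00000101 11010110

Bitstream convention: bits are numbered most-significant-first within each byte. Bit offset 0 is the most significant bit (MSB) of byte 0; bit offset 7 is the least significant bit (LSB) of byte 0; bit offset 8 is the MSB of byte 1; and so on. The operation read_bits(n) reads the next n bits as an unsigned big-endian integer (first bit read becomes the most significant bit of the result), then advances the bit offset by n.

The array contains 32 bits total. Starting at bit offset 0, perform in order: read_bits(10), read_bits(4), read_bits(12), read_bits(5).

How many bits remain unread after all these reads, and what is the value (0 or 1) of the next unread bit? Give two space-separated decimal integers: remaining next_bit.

Answer: 1 0

Derivation:
Read 1: bits[0:10] width=10 -> value=769 (bin 1100000001); offset now 10 = byte 1 bit 2; 22 bits remain
Read 2: bits[10:14] width=4 -> value=15 (bin 1111); offset now 14 = byte 1 bit 6; 18 bits remain
Read 3: bits[14:26] width=12 -> value=23 (bin 000000010111); offset now 26 = byte 3 bit 2; 6 bits remain
Read 4: bits[26:31] width=5 -> value=11 (bin 01011); offset now 31 = byte 3 bit 7; 1 bits remain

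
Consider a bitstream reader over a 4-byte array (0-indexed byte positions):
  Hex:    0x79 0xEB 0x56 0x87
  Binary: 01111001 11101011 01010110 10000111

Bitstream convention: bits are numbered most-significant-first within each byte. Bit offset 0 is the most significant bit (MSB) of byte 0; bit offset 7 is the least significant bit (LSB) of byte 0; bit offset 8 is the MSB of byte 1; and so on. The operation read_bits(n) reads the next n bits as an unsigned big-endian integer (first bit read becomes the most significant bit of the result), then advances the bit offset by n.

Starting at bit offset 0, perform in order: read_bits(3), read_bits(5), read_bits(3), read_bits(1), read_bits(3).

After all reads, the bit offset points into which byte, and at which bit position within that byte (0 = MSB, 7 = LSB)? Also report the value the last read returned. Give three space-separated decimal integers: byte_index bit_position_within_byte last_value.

Read 1: bits[0:3] width=3 -> value=3 (bin 011); offset now 3 = byte 0 bit 3; 29 bits remain
Read 2: bits[3:8] width=5 -> value=25 (bin 11001); offset now 8 = byte 1 bit 0; 24 bits remain
Read 3: bits[8:11] width=3 -> value=7 (bin 111); offset now 11 = byte 1 bit 3; 21 bits remain
Read 4: bits[11:12] width=1 -> value=0 (bin 0); offset now 12 = byte 1 bit 4; 20 bits remain
Read 5: bits[12:15] width=3 -> value=5 (bin 101); offset now 15 = byte 1 bit 7; 17 bits remain

Answer: 1 7 5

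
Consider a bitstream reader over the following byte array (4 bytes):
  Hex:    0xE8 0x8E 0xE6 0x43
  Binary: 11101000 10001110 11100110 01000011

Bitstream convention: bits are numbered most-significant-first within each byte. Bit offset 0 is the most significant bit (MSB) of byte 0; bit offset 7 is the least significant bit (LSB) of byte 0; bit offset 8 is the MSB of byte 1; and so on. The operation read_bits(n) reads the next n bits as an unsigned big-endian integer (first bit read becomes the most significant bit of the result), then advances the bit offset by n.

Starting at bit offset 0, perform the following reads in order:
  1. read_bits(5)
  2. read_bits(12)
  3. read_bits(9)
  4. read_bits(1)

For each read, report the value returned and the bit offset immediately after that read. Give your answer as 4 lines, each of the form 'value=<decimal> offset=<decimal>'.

Answer: value=29 offset=5
value=285 offset=17
value=409 offset=26
value=0 offset=27

Derivation:
Read 1: bits[0:5] width=5 -> value=29 (bin 11101); offset now 5 = byte 0 bit 5; 27 bits remain
Read 2: bits[5:17] width=12 -> value=285 (bin 000100011101); offset now 17 = byte 2 bit 1; 15 bits remain
Read 3: bits[17:26] width=9 -> value=409 (bin 110011001); offset now 26 = byte 3 bit 2; 6 bits remain
Read 4: bits[26:27] width=1 -> value=0 (bin 0); offset now 27 = byte 3 bit 3; 5 bits remain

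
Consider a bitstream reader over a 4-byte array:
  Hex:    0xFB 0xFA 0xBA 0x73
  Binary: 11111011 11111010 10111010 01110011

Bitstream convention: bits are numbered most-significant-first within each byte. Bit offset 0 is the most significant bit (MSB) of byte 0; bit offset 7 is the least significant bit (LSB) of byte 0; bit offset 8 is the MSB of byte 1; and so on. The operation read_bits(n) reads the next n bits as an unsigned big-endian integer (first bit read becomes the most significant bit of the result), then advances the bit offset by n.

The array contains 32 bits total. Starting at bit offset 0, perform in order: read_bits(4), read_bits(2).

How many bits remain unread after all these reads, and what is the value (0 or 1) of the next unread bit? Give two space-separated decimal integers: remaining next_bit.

Answer: 26 1

Derivation:
Read 1: bits[0:4] width=4 -> value=15 (bin 1111); offset now 4 = byte 0 bit 4; 28 bits remain
Read 2: bits[4:6] width=2 -> value=2 (bin 10); offset now 6 = byte 0 bit 6; 26 bits remain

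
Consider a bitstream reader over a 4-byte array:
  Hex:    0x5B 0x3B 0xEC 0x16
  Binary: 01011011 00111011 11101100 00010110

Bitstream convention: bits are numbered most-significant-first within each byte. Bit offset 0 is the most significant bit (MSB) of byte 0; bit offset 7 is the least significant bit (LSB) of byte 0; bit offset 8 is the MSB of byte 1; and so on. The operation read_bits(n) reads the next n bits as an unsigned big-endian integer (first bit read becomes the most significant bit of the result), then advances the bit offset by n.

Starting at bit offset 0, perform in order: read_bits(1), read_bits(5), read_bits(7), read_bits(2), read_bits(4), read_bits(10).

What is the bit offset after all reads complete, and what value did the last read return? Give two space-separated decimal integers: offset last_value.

Read 1: bits[0:1] width=1 -> value=0 (bin 0); offset now 1 = byte 0 bit 1; 31 bits remain
Read 2: bits[1:6] width=5 -> value=22 (bin 10110); offset now 6 = byte 0 bit 6; 26 bits remain
Read 3: bits[6:13] width=7 -> value=103 (bin 1100111); offset now 13 = byte 1 bit 5; 19 bits remain
Read 4: bits[13:15] width=2 -> value=1 (bin 01); offset now 15 = byte 1 bit 7; 17 bits remain
Read 5: bits[15:19] width=4 -> value=15 (bin 1111); offset now 19 = byte 2 bit 3; 13 bits remain
Read 6: bits[19:29] width=10 -> value=386 (bin 0110000010); offset now 29 = byte 3 bit 5; 3 bits remain

Answer: 29 386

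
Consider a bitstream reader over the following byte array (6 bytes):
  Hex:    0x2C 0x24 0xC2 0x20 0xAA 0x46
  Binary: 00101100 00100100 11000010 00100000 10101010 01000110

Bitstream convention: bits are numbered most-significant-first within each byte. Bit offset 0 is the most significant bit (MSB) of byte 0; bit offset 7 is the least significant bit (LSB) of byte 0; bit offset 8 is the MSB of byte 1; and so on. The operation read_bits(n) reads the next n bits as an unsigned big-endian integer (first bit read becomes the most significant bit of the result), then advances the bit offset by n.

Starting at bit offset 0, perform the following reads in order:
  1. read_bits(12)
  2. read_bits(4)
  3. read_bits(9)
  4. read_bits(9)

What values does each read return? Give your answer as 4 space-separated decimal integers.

Read 1: bits[0:12] width=12 -> value=706 (bin 001011000010); offset now 12 = byte 1 bit 4; 36 bits remain
Read 2: bits[12:16] width=4 -> value=4 (bin 0100); offset now 16 = byte 2 bit 0; 32 bits remain
Read 3: bits[16:25] width=9 -> value=388 (bin 110000100); offset now 25 = byte 3 bit 1; 23 bits remain
Read 4: bits[25:34] width=9 -> value=130 (bin 010000010); offset now 34 = byte 4 bit 2; 14 bits remain

Answer: 706 4 388 130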